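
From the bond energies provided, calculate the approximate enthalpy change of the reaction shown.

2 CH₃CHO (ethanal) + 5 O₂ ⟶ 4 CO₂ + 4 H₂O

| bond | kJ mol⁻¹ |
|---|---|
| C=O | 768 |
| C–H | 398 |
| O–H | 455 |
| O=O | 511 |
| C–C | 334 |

ΔH ≈ −1841 kJ

Bonds broken (reactants):
  C–C: 2 × 334 = 668
  C–H: 8 × 398 = 3184
  C=O: 2 × 768 = 1536
  O=O: 5 × 511 = 2555
  Σ(broken) = 7943 kJ
Bonds formed (products):
  C=O: 8 × 768 = 6144
  O–H: 8 × 455 = 3640
  Σ(formed) = 9784 kJ
ΔH = Σ(broken) − Σ(formed) = 7943 − 9784 = −1841 kJ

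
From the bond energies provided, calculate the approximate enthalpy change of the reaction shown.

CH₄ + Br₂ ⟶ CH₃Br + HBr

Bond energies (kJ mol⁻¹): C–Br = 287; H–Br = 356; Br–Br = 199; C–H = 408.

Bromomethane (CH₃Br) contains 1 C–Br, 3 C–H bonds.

Bonds broken (reactants):
  Br–Br: 1 × 199 = 199
  C–H: 4 × 408 = 1632
  Σ(broken) = 1831 kJ
Bonds formed (products):
  C–Br: 1 × 287 = 287
  C–H: 3 × 408 = 1224
  H–Br: 1 × 356 = 356
  Σ(formed) = 1867 kJ
ΔH = Σ(broken) − Σ(formed) = 1831 − 1867 = −36 kJ

ΔH ≈ −36 kJ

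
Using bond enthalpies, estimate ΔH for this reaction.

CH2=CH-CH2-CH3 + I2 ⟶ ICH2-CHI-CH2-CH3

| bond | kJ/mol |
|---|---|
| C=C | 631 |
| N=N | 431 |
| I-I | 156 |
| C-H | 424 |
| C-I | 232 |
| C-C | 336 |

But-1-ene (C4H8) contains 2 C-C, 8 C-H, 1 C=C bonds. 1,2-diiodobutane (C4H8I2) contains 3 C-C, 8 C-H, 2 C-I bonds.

ΔH ≈ −13 kJ

Bonds broken (reactants):
  C-C: 2 × 336 = 672
  C-H: 8 × 424 = 3392
  C=C: 1 × 631 = 631
  I-I: 1 × 156 = 156
  Σ(broken) = 4851 kJ
Bonds formed (products):
  C-C: 3 × 336 = 1008
  C-H: 8 × 424 = 3392
  C-I: 2 × 232 = 464
  Σ(formed) = 4864 kJ
ΔH = Σ(broken) − Σ(formed) = 4851 − 4864 = −13 kJ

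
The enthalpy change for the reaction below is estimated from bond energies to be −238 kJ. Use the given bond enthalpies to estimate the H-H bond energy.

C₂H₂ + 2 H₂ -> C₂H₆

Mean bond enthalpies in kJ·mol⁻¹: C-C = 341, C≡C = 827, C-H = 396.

Let D be the H-H bond energy.
Σ(broken) = 1×827 + 2×396 + 2×D = 1619 + 2D
Σ(formed) = 1×341 + 6×396 = 2717
ΔH = Σ(broken) − Σ(formed) = (1619 + 2D) − (2717) = −1098 + 2D
Setting this equal to −238 kJ gives 2D = 860, so D = 430 kJ/mol.

D(H-H) ≈ 430 kJ/mol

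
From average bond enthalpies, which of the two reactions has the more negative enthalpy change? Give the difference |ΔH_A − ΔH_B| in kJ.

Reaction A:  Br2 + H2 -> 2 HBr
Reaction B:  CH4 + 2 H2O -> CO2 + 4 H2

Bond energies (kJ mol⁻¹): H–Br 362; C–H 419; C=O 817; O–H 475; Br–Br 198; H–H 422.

Reaction A:
  Bonds broken (reactants):
    Br–Br: 1 × 198 = 198
    H–H: 1 × 422 = 422
    Σ(broken) = 620 kJ
  Bonds formed (products):
    H–Br: 2 × 362 = 724
    Σ(formed) = 724 kJ
  ΔH_A = 620 − 724 = −104 kJ
Reaction B:
  Bonds broken (reactants):
    C–H: 4 × 419 = 1676
    O–H: 4 × 475 = 1900
    Σ(broken) = 3576 kJ
  Bonds formed (products):
    C=O: 2 × 817 = 1634
    H–H: 4 × 422 = 1688
    Σ(formed) = 3322 kJ
  ΔH_B = 3576 − 3322 = +254 kJ
ΔH_A − ΔH_B = −358 kJ, so reaction A has the more negative ΔH; |ΔH_A − ΔH_B| = 358 kJ.

Reaction A, by 358 kJ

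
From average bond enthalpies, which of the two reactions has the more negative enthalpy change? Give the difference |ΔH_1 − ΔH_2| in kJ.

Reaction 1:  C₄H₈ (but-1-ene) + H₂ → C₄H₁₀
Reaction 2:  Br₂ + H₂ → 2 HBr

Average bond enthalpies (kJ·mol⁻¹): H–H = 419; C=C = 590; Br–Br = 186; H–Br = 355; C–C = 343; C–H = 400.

Reaction 1, by 29 kJ

Reaction 1:
  Bonds broken (reactants):
    C–C: 2 × 343 = 686
    C–H: 8 × 400 = 3200
    C=C: 1 × 590 = 590
    H–H: 1 × 419 = 419
    Σ(broken) = 4895 kJ
  Bonds formed (products):
    C–C: 3 × 343 = 1029
    C–H: 10 × 400 = 4000
    Σ(formed) = 5029 kJ
  ΔH_1 = 4895 − 5029 = −134 kJ
Reaction 2:
  Bonds broken (reactants):
    Br–Br: 1 × 186 = 186
    H–H: 1 × 419 = 419
    Σ(broken) = 605 kJ
  Bonds formed (products):
    H–Br: 2 × 355 = 710
    Σ(formed) = 710 kJ
  ΔH_2 = 605 − 710 = −105 kJ
ΔH_1 − ΔH_2 = −29 kJ, so reaction 1 has the more negative ΔH; |ΔH_1 − ΔH_2| = 29 kJ.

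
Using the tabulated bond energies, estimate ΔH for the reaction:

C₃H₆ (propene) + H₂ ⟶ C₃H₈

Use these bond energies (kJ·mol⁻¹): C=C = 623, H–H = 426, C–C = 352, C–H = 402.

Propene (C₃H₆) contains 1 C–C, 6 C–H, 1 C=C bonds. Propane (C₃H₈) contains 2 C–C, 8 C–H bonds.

Bonds broken (reactants):
  C–C: 1 × 352 = 352
  C–H: 6 × 402 = 2412
  C=C: 1 × 623 = 623
  H–H: 1 × 426 = 426
  Σ(broken) = 3813 kJ
Bonds formed (products):
  C–C: 2 × 352 = 704
  C–H: 8 × 402 = 3216
  Σ(formed) = 3920 kJ
ΔH = Σ(broken) − Σ(formed) = 3813 − 3920 = −107 kJ

ΔH ≈ −107 kJ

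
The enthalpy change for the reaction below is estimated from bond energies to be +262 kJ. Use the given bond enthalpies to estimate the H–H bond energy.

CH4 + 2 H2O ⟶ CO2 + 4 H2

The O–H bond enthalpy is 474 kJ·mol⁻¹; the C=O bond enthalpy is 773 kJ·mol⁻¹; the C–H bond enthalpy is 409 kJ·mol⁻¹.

Let D be the H–H bond energy.
Σ(broken) = 4×409 + 4×474 = 3532
Σ(formed) = 2×773 + 4×D = 1546 + 4D
ΔH = Σ(broken) − Σ(formed) = (3532) − (1546 + 4D) = +1986 − 4D
Setting this equal to +262 kJ gives 4D = 1724, so D = 431 kJ/mol.

D(H–H) ≈ 431 kJ/mol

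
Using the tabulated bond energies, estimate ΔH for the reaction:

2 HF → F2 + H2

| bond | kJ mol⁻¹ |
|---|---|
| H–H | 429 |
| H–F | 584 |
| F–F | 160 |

Bonds broken (reactants):
  H–F: 2 × 584 = 1168
  Σ(broken) = 1168 kJ
Bonds formed (products):
  F–F: 1 × 160 = 160
  H–H: 1 × 429 = 429
  Σ(formed) = 589 kJ
ΔH = Σ(broken) − Σ(formed) = 1168 − 589 = +579 kJ

ΔH ≈ +579 kJ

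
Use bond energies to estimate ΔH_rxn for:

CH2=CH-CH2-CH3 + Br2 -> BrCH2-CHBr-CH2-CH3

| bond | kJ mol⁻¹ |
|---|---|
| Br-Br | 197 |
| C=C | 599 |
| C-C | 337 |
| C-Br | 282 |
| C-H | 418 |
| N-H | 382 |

Bonds broken (reactants):
  Br-Br: 1 × 197 = 197
  C-C: 2 × 337 = 674
  C-H: 8 × 418 = 3344
  C=C: 1 × 599 = 599
  Σ(broken) = 4814 kJ
Bonds formed (products):
  C-Br: 2 × 282 = 564
  C-C: 3 × 337 = 1011
  C-H: 8 × 418 = 3344
  Σ(formed) = 4919 kJ
ΔH = Σ(broken) − Σ(formed) = 4814 − 4919 = −105 kJ

ΔH ≈ −105 kJ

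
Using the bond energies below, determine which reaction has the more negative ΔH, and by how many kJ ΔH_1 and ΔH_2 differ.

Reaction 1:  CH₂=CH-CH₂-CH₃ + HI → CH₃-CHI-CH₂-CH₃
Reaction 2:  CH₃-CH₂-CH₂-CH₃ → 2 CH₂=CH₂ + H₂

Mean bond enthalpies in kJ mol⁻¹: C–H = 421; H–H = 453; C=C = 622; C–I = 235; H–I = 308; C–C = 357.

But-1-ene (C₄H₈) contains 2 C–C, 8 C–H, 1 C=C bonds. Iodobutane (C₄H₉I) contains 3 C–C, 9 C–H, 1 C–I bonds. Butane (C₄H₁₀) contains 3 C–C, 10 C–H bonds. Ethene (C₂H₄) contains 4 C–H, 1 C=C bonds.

Reaction 1:
  Bonds broken (reactants):
    C–C: 2 × 357 = 714
    C–H: 8 × 421 = 3368
    C=C: 1 × 622 = 622
    H–I: 1 × 308 = 308
    Σ(broken) = 5012 kJ
  Bonds formed (products):
    C–C: 3 × 357 = 1071
    C–H: 9 × 421 = 3789
    C–I: 1 × 235 = 235
    Σ(formed) = 5095 kJ
  ΔH_1 = 5012 − 5095 = −83 kJ
Reaction 2:
  Bonds broken (reactants):
    C–C: 3 × 357 = 1071
    C–H: 10 × 421 = 4210
    Σ(broken) = 5281 kJ
  Bonds formed (products):
    C–H: 8 × 421 = 3368
    C=C: 2 × 622 = 1244
    H–H: 1 × 453 = 453
    Σ(formed) = 5065 kJ
  ΔH_2 = 5281 − 5065 = +216 kJ
ΔH_1 − ΔH_2 = −299 kJ, so reaction 1 has the more negative ΔH; |ΔH_1 − ΔH_2| = 299 kJ.

Reaction 1, by 299 kJ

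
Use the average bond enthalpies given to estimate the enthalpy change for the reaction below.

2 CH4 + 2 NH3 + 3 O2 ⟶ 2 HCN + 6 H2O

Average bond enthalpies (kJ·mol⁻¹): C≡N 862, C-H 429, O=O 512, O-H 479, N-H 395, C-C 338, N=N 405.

ΔH ≈ −992 kJ

Bonds broken (reactants):
  C-H: 8 × 429 = 3432
  N-H: 6 × 395 = 2370
  O=O: 3 × 512 = 1536
  Σ(broken) = 7338 kJ
Bonds formed (products):
  C≡N: 2 × 862 = 1724
  C-H: 2 × 429 = 858
  O-H: 12 × 479 = 5748
  Σ(formed) = 8330 kJ
ΔH = Σ(broken) − Σ(formed) = 7338 − 8330 = −992 kJ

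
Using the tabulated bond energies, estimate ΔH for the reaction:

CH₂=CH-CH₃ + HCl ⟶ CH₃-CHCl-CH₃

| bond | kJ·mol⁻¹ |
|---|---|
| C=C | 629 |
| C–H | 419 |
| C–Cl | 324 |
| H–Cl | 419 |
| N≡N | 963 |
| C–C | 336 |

Bonds broken (reactants):
  C–C: 1 × 336 = 336
  C–H: 6 × 419 = 2514
  C=C: 1 × 629 = 629
  H–Cl: 1 × 419 = 419
  Σ(broken) = 3898 kJ
Bonds formed (products):
  C–C: 2 × 336 = 672
  C–Cl: 1 × 324 = 324
  C–H: 7 × 419 = 2933
  Σ(formed) = 3929 kJ
ΔH = Σ(broken) − Σ(formed) = 3898 − 3929 = −31 kJ

ΔH ≈ −31 kJ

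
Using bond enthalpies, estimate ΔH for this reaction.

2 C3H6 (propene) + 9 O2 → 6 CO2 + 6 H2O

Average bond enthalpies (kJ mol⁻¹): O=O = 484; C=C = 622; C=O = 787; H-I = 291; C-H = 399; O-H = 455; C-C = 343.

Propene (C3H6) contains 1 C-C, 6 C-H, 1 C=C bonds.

ΔH ≈ −3830 kJ

Bonds broken (reactants):
  C-C: 2 × 343 = 686
  C-H: 12 × 399 = 4788
  C=C: 2 × 622 = 1244
  O=O: 9 × 484 = 4356
  Σ(broken) = 11074 kJ
Bonds formed (products):
  C=O: 12 × 787 = 9444
  O-H: 12 × 455 = 5460
  Σ(formed) = 14904 kJ
ΔH = Σ(broken) − Σ(formed) = 11074 − 14904 = −3830 kJ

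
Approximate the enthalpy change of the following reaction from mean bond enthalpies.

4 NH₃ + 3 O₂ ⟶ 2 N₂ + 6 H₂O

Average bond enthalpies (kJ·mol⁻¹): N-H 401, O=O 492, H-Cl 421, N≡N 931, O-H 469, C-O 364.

ΔH ≈ −1202 kJ

Bonds broken (reactants):
  N-H: 12 × 401 = 4812
  O=O: 3 × 492 = 1476
  Σ(broken) = 6288 kJ
Bonds formed (products):
  N≡N: 2 × 931 = 1862
  O-H: 12 × 469 = 5628
  Σ(formed) = 7490 kJ
ΔH = Σ(broken) − Σ(formed) = 6288 − 7490 = −1202 kJ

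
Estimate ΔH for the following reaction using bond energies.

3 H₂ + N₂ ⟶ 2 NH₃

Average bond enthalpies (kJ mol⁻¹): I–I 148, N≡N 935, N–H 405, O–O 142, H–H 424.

Bonds broken (reactants):
  H–H: 3 × 424 = 1272
  N≡N: 1 × 935 = 935
  Σ(broken) = 2207 kJ
Bonds formed (products):
  N–H: 6 × 405 = 2430
  Σ(formed) = 2430 kJ
ΔH = Σ(broken) − Σ(formed) = 2207 − 2430 = −223 kJ

ΔH ≈ −223 kJ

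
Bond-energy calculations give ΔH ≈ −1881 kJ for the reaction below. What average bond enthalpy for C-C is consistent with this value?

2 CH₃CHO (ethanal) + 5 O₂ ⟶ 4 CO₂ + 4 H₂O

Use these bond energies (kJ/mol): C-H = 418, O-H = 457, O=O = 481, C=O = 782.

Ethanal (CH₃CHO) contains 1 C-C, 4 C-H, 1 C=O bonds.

D(C-C) ≈ 359 kJ/mol

Let D be the C-C bond energy.
Σ(broken) = 2×D + 8×418 + 2×782 + 5×481 = 7313 + 2D
Σ(formed) = 8×782 + 8×457 = 9912
ΔH = Σ(broken) − Σ(formed) = (7313 + 2D) − (9912) = −2599 + 2D
Setting this equal to −1881 kJ gives 2D = 718, so D = 359 kJ/mol.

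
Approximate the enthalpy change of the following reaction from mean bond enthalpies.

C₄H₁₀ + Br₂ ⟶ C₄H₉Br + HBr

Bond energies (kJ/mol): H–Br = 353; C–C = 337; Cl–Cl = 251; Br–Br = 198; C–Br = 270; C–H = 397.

Bonds broken (reactants):
  Br–Br: 1 × 198 = 198
  C–C: 3 × 337 = 1011
  C–H: 10 × 397 = 3970
  Σ(broken) = 5179 kJ
Bonds formed (products):
  C–Br: 1 × 270 = 270
  C–C: 3 × 337 = 1011
  C–H: 9 × 397 = 3573
  H–Br: 1 × 353 = 353
  Σ(formed) = 5207 kJ
ΔH = Σ(broken) − Σ(formed) = 5179 − 5207 = −28 kJ

ΔH ≈ −28 kJ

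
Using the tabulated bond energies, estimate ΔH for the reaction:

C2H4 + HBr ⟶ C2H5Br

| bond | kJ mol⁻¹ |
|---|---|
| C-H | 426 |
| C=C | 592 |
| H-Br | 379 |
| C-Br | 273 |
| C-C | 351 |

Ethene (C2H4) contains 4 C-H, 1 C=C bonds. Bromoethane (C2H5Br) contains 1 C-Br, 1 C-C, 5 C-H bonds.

ΔH ≈ −79 kJ

Bonds broken (reactants):
  C-H: 4 × 426 = 1704
  C=C: 1 × 592 = 592
  H-Br: 1 × 379 = 379
  Σ(broken) = 2675 kJ
Bonds formed (products):
  C-Br: 1 × 273 = 273
  C-C: 1 × 351 = 351
  C-H: 5 × 426 = 2130
  Σ(formed) = 2754 kJ
ΔH = Σ(broken) − Σ(formed) = 2675 − 2754 = −79 kJ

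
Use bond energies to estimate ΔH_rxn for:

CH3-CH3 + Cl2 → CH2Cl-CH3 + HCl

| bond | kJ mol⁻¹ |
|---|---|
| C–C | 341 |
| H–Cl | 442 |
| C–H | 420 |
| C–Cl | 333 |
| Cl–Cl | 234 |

Bonds broken (reactants):
  C–C: 1 × 341 = 341
  C–H: 6 × 420 = 2520
  Cl–Cl: 1 × 234 = 234
  Σ(broken) = 3095 kJ
Bonds formed (products):
  C–C: 1 × 341 = 341
  C–Cl: 1 × 333 = 333
  C–H: 5 × 420 = 2100
  H–Cl: 1 × 442 = 442
  Σ(formed) = 3216 kJ
ΔH = Σ(broken) − Σ(formed) = 3095 − 3216 = −121 kJ

ΔH ≈ −121 kJ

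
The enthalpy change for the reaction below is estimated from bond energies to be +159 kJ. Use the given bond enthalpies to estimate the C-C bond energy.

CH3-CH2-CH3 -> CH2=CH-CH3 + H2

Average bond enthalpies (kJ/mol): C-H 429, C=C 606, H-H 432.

Let D be the C-C bond energy.
Σ(broken) = 2×D + 8×429 = 3432 + 2D
Σ(formed) = 1×D + 6×429 + 1×606 + 1×432 = 3612 + D
ΔH = Σ(broken) − Σ(formed) = (3432 + 2D) − (3612 + D) = −180 + D
Setting this equal to +159 kJ gives D = 339 kJ/mol.

D(C-C) ≈ 339 kJ/mol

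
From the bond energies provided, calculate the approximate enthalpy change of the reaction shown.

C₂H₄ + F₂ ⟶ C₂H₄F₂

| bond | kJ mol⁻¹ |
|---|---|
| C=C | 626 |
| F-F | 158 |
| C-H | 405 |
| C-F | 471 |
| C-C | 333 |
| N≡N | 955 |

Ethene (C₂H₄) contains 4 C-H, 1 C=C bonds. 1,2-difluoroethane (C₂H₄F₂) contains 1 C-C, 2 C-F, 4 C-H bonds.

ΔH ≈ −491 kJ

Bonds broken (reactants):
  C-H: 4 × 405 = 1620
  C=C: 1 × 626 = 626
  F-F: 1 × 158 = 158
  Σ(broken) = 2404 kJ
Bonds formed (products):
  C-C: 1 × 333 = 333
  C-F: 2 × 471 = 942
  C-H: 4 × 405 = 1620
  Σ(formed) = 2895 kJ
ΔH = Σ(broken) − Σ(formed) = 2404 − 2895 = −491 kJ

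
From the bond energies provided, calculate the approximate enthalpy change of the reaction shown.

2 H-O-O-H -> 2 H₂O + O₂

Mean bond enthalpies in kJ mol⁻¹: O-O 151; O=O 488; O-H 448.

Bonds broken (reactants):
  O-H: 4 × 448 = 1792
  O-O: 2 × 151 = 302
  Σ(broken) = 2094 kJ
Bonds formed (products):
  O-H: 4 × 448 = 1792
  O=O: 1 × 488 = 488
  Σ(formed) = 2280 kJ
ΔH = Σ(broken) − Σ(formed) = 2094 − 2280 = −186 kJ

ΔH ≈ −186 kJ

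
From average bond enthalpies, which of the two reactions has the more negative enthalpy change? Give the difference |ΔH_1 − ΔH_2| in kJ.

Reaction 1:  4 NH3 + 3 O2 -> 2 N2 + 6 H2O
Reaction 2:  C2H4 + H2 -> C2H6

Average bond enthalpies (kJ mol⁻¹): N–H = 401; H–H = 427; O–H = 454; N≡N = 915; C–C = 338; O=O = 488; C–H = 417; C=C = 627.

Reaction 1:
  Bonds broken (reactants):
    N–H: 12 × 401 = 4812
    O=O: 3 × 488 = 1464
    Σ(broken) = 6276 kJ
  Bonds formed (products):
    N≡N: 2 × 915 = 1830
    O–H: 12 × 454 = 5448
    Σ(formed) = 7278 kJ
  ΔH_1 = 6276 − 7278 = −1002 kJ
Reaction 2:
  Bonds broken (reactants):
    C–H: 4 × 417 = 1668
    C=C: 1 × 627 = 627
    H–H: 1 × 427 = 427
    Σ(broken) = 2722 kJ
  Bonds formed (products):
    C–C: 1 × 338 = 338
    C–H: 6 × 417 = 2502
    Σ(formed) = 2840 kJ
  ΔH_2 = 2722 − 2840 = −118 kJ
ΔH_1 − ΔH_2 = −884 kJ, so reaction 1 has the more negative ΔH; |ΔH_1 − ΔH_2| = 884 kJ.

Reaction 1, by 884 kJ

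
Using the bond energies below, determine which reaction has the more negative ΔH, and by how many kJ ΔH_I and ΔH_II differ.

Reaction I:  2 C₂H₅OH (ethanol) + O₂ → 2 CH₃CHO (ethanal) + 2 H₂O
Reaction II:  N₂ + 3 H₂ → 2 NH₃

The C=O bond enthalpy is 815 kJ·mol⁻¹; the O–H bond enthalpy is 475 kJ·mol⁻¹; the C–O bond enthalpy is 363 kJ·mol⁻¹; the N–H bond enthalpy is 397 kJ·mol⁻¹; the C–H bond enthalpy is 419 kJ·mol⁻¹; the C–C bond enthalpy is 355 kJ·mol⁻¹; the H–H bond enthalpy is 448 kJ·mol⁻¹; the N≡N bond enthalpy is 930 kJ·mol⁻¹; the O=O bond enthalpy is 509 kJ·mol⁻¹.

Reaction I:
  Bonds broken (reactants):
    C–C: 2 × 355 = 710
    C–H: 10 × 419 = 4190
    C–O: 2 × 363 = 726
    O–H: 2 × 475 = 950
    O=O: 1 × 509 = 509
    Σ(broken) = 7085 kJ
  Bonds formed (products):
    C–C: 2 × 355 = 710
    C–H: 8 × 419 = 3352
    C=O: 2 × 815 = 1630
    O–H: 4 × 475 = 1900
    Σ(formed) = 7592 kJ
  ΔH_I = 7085 − 7592 = −507 kJ
Reaction II:
  Bonds broken (reactants):
    H–H: 3 × 448 = 1344
    N≡N: 1 × 930 = 930
    Σ(broken) = 2274 kJ
  Bonds formed (products):
    N–H: 6 × 397 = 2382
    Σ(formed) = 2382 kJ
  ΔH_II = 2274 − 2382 = −108 kJ
ΔH_I − ΔH_II = −399 kJ, so reaction I has the more negative ΔH; |ΔH_I − ΔH_II| = 399 kJ.

Reaction I, by 399 kJ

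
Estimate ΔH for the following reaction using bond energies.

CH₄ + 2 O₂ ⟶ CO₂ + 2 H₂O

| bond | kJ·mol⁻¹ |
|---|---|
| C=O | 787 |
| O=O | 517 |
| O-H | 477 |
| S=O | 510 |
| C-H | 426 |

ΔH ≈ −744 kJ

Bonds broken (reactants):
  C-H: 4 × 426 = 1704
  O=O: 2 × 517 = 1034
  Σ(broken) = 2738 kJ
Bonds formed (products):
  C=O: 2 × 787 = 1574
  O-H: 4 × 477 = 1908
  Σ(formed) = 3482 kJ
ΔH = Σ(broken) − Σ(formed) = 2738 − 3482 = −744 kJ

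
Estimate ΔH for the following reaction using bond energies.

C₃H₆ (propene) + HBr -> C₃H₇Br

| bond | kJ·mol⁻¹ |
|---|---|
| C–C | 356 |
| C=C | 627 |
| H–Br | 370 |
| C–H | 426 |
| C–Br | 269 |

ΔH ≈ −54 kJ

Bonds broken (reactants):
  C–C: 1 × 356 = 356
  C–H: 6 × 426 = 2556
  C=C: 1 × 627 = 627
  H–Br: 1 × 370 = 370
  Σ(broken) = 3909 kJ
Bonds formed (products):
  C–Br: 1 × 269 = 269
  C–C: 2 × 356 = 712
  C–H: 7 × 426 = 2982
  Σ(formed) = 3963 kJ
ΔH = Σ(broken) − Σ(formed) = 3909 − 3963 = −54 kJ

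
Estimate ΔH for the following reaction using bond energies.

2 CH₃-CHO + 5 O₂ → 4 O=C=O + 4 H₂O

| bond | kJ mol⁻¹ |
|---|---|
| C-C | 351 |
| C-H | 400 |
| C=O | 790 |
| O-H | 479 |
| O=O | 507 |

Bonds broken (reactants):
  C-C: 2 × 351 = 702
  C-H: 8 × 400 = 3200
  C=O: 2 × 790 = 1580
  O=O: 5 × 507 = 2535
  Σ(broken) = 8017 kJ
Bonds formed (products):
  C=O: 8 × 790 = 6320
  O-H: 8 × 479 = 3832
  Σ(formed) = 10152 kJ
ΔH = Σ(broken) − Σ(formed) = 8017 − 10152 = −2135 kJ

ΔH ≈ −2135 kJ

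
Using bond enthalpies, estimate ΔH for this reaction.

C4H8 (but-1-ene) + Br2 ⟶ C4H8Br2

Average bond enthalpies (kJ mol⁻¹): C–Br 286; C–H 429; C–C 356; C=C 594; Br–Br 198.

ΔH ≈ −136 kJ

Bonds broken (reactants):
  Br–Br: 1 × 198 = 198
  C–C: 2 × 356 = 712
  C–H: 8 × 429 = 3432
  C=C: 1 × 594 = 594
  Σ(broken) = 4936 kJ
Bonds formed (products):
  C–Br: 2 × 286 = 572
  C–C: 3 × 356 = 1068
  C–H: 8 × 429 = 3432
  Σ(formed) = 5072 kJ
ΔH = Σ(broken) − Σ(formed) = 4936 − 5072 = −136 kJ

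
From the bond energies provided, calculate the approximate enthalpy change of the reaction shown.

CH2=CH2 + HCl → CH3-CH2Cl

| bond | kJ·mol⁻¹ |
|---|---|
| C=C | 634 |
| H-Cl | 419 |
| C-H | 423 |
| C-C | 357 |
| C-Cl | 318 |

ΔH ≈ −45 kJ

Bonds broken (reactants):
  C-H: 4 × 423 = 1692
  C=C: 1 × 634 = 634
  H-Cl: 1 × 419 = 419
  Σ(broken) = 2745 kJ
Bonds formed (products):
  C-C: 1 × 357 = 357
  C-Cl: 1 × 318 = 318
  C-H: 5 × 423 = 2115
  Σ(formed) = 2790 kJ
ΔH = Σ(broken) − Σ(formed) = 2745 − 2790 = −45 kJ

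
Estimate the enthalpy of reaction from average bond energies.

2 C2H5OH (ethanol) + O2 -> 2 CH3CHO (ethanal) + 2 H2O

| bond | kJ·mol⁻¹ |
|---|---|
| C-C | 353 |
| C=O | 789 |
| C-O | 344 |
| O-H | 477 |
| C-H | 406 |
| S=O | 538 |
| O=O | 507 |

ΔH ≈ −525 kJ

Bonds broken (reactants):
  C-C: 2 × 353 = 706
  C-H: 10 × 406 = 4060
  C-O: 2 × 344 = 688
  O-H: 2 × 477 = 954
  O=O: 1 × 507 = 507
  Σ(broken) = 6915 kJ
Bonds formed (products):
  C-C: 2 × 353 = 706
  C-H: 8 × 406 = 3248
  C=O: 2 × 789 = 1578
  O-H: 4 × 477 = 1908
  Σ(formed) = 7440 kJ
ΔH = Σ(broken) − Σ(formed) = 6915 − 7440 = −525 kJ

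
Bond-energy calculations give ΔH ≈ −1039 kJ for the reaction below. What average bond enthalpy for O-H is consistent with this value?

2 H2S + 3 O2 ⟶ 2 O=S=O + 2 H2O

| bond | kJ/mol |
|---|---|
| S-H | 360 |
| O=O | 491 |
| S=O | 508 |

Let D be the O-H bond energy.
Σ(broken) = 3×491 + 4×360 = 2913
Σ(formed) = 4×D + 4×508 = 2032 + 4D
ΔH = Σ(broken) − Σ(formed) = (2913) − (2032 + 4D) = +881 − 4D
Setting this equal to −1039 kJ gives 4D = 1920, so D = 480 kJ/mol.

D(O-H) ≈ 480 kJ/mol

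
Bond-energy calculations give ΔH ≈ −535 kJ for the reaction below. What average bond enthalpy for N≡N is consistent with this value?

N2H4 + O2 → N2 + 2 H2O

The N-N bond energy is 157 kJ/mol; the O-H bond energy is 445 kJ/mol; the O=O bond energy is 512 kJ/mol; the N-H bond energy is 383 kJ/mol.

Let D be the N≡N bond energy.
Σ(broken) = 4×383 + 1×157 + 1×512 = 2201
Σ(formed) = 1×D + 4×445 = 1780 + D
ΔH = Σ(broken) − Σ(formed) = (2201) − (1780 + D) = +421 − D
Setting this equal to −535 kJ gives D = 956 kJ/mol.

D(N≡N) ≈ 956 kJ/mol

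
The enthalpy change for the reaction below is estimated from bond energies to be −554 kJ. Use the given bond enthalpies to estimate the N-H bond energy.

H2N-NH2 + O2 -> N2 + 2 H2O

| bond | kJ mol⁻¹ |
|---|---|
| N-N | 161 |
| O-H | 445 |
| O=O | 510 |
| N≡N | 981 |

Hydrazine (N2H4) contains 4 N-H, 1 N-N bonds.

Let D be the N-H bond energy.
Σ(broken) = 4×D + 1×161 + 1×510 = 671 + 4D
Σ(formed) = 1×981 + 4×445 = 2761
ΔH = Σ(broken) − Σ(formed) = (671 + 4D) − (2761) = −2090 + 4D
Setting this equal to −554 kJ gives 4D = 1536, so D = 384 kJ/mol.

D(N-H) ≈ 384 kJ/mol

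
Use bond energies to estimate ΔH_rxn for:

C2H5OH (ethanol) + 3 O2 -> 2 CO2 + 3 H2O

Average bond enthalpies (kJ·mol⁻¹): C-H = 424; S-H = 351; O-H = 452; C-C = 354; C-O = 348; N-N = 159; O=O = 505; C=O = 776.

Bonds broken (reactants):
  C-C: 1 × 354 = 354
  C-H: 5 × 424 = 2120
  C-O: 1 × 348 = 348
  O-H: 1 × 452 = 452
  O=O: 3 × 505 = 1515
  Σ(broken) = 4789 kJ
Bonds formed (products):
  C=O: 4 × 776 = 3104
  O-H: 6 × 452 = 2712
  Σ(formed) = 5816 kJ
ΔH = Σ(broken) − Σ(formed) = 4789 − 5816 = −1027 kJ

ΔH ≈ −1027 kJ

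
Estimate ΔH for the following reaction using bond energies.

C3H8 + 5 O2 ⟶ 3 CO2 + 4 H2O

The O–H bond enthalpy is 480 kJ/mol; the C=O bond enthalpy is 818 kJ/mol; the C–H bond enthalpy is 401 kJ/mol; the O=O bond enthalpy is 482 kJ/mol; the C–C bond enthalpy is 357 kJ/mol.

Bonds broken (reactants):
  C–C: 2 × 357 = 714
  C–H: 8 × 401 = 3208
  O=O: 5 × 482 = 2410
  Σ(broken) = 6332 kJ
Bonds formed (products):
  C=O: 6 × 818 = 4908
  O–H: 8 × 480 = 3840
  Σ(formed) = 8748 kJ
ΔH = Σ(broken) − Σ(formed) = 6332 − 8748 = −2416 kJ

ΔH ≈ −2416 kJ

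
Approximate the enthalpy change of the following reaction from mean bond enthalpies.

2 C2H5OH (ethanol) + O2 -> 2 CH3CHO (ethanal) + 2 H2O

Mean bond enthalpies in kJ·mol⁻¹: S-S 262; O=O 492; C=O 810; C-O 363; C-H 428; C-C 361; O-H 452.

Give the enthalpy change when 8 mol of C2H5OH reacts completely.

Bonds broken (reactants):
  C-C: 2 × 361 = 722
  C-H: 10 × 428 = 4280
  C-O: 2 × 363 = 726
  O-H: 2 × 452 = 904
  O=O: 1 × 492 = 492
  Σ(broken) = 7124 kJ
Bonds formed (products):
  C-C: 2 × 361 = 722
  C-H: 8 × 428 = 3424
  C=O: 2 × 810 = 1620
  O-H: 4 × 452 = 1808
  Σ(formed) = 7574 kJ
ΔH = Σ(broken) − Σ(formed) = 7124 − 7574 = −450 kJ
For 4× the reaction as written: 4 × (−450) = −1800 kJ

ΔH = −1800 kJ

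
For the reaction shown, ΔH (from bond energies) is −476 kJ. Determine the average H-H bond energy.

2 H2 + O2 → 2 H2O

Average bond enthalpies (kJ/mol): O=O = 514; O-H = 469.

Let D be the H-H bond energy.
Σ(broken) = 2×D + 1×514 = 514 + 2D
Σ(formed) = 4×469 = 1876
ΔH = Σ(broken) − Σ(formed) = (514 + 2D) − (1876) = −1362 + 2D
Setting this equal to −476 kJ gives 2D = 886, so D = 443 kJ/mol.

D(H-H) ≈ 443 kJ/mol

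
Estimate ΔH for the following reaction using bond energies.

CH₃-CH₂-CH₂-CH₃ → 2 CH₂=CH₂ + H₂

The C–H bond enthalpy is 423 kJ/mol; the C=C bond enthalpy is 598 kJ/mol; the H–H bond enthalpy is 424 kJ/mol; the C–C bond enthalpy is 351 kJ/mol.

Bonds broken (reactants):
  C–C: 3 × 351 = 1053
  C–H: 10 × 423 = 4230
  Σ(broken) = 5283 kJ
Bonds formed (products):
  C–H: 8 × 423 = 3384
  C=C: 2 × 598 = 1196
  H–H: 1 × 424 = 424
  Σ(formed) = 5004 kJ
ΔH = Σ(broken) − Σ(formed) = 5283 − 5004 = +279 kJ

ΔH ≈ +279 kJ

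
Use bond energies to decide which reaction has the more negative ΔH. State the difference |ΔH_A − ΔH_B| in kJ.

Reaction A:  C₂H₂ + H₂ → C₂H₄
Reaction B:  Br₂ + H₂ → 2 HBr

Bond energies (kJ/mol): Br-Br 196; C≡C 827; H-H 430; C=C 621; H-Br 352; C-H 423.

Reaction A:
  Bonds broken (reactants):
    C≡C: 1 × 827 = 827
    C-H: 2 × 423 = 846
    H-H: 1 × 430 = 430
    Σ(broken) = 2103 kJ
  Bonds formed (products):
    C-H: 4 × 423 = 1692
    C=C: 1 × 621 = 621
    Σ(formed) = 2313 kJ
  ΔH_A = 2103 − 2313 = −210 kJ
Reaction B:
  Bonds broken (reactants):
    Br-Br: 1 × 196 = 196
    H-H: 1 × 430 = 430
    Σ(broken) = 626 kJ
  Bonds formed (products):
    H-Br: 2 × 352 = 704
    Σ(formed) = 704 kJ
  ΔH_B = 626 − 704 = −78 kJ
ΔH_A − ΔH_B = −132 kJ, so reaction A has the more negative ΔH; |ΔH_A − ΔH_B| = 132 kJ.

Reaction A, by 132 kJ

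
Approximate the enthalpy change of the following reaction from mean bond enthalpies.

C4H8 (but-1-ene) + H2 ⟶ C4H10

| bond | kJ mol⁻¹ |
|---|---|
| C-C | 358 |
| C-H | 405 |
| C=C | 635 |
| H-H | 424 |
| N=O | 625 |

ΔH ≈ −109 kJ

Bonds broken (reactants):
  C-C: 2 × 358 = 716
  C-H: 8 × 405 = 3240
  C=C: 1 × 635 = 635
  H-H: 1 × 424 = 424
  Σ(broken) = 5015 kJ
Bonds formed (products):
  C-C: 3 × 358 = 1074
  C-H: 10 × 405 = 4050
  Σ(formed) = 5124 kJ
ΔH = Σ(broken) − Σ(formed) = 5015 − 5124 = −109 kJ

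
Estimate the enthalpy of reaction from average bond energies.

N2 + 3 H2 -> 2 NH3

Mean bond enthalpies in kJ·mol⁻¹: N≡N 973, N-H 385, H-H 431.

Bonds broken (reactants):
  H-H: 3 × 431 = 1293
  N≡N: 1 × 973 = 973
  Σ(broken) = 2266 kJ
Bonds formed (products):
  N-H: 6 × 385 = 2310
  Σ(formed) = 2310 kJ
ΔH = Σ(broken) − Σ(formed) = 2266 − 2310 = −44 kJ

ΔH ≈ −44 kJ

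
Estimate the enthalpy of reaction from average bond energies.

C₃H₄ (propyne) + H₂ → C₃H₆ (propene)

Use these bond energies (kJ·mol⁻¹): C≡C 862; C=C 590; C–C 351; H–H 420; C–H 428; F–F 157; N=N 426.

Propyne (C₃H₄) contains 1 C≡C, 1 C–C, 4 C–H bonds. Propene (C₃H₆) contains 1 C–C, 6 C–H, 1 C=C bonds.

Bonds broken (reactants):
  C≡C: 1 × 862 = 862
  C–C: 1 × 351 = 351
  C–H: 4 × 428 = 1712
  H–H: 1 × 420 = 420
  Σ(broken) = 3345 kJ
Bonds formed (products):
  C–C: 1 × 351 = 351
  C–H: 6 × 428 = 2568
  C=C: 1 × 590 = 590
  Σ(formed) = 3509 kJ
ΔH = Σ(broken) − Σ(formed) = 3345 − 3509 = −164 kJ

ΔH ≈ −164 kJ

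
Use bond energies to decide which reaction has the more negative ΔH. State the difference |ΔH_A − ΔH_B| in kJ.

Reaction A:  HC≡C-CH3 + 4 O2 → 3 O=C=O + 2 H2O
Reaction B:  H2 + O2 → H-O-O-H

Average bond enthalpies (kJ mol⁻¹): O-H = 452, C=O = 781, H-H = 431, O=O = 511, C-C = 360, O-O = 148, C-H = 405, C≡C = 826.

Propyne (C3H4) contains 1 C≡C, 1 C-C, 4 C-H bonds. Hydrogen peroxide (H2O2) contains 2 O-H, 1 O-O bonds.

Reaction A:
  Bonds broken (reactants):
    C≡C: 1 × 826 = 826
    C-C: 1 × 360 = 360
    C-H: 4 × 405 = 1620
    O=O: 4 × 511 = 2044
    Σ(broken) = 4850 kJ
  Bonds formed (products):
    C=O: 6 × 781 = 4686
    O-H: 4 × 452 = 1808
    Σ(formed) = 6494 kJ
  ΔH_A = 4850 − 6494 = −1644 kJ
Reaction B:
  Bonds broken (reactants):
    H-H: 1 × 431 = 431
    O=O: 1 × 511 = 511
    Σ(broken) = 942 kJ
  Bonds formed (products):
    O-H: 2 × 452 = 904
    O-O: 1 × 148 = 148
    Σ(formed) = 1052 kJ
  ΔH_B = 942 − 1052 = −110 kJ
ΔH_A − ΔH_B = −1534 kJ, so reaction A has the more negative ΔH; |ΔH_A − ΔH_B| = 1534 kJ.

Reaction A, by 1534 kJ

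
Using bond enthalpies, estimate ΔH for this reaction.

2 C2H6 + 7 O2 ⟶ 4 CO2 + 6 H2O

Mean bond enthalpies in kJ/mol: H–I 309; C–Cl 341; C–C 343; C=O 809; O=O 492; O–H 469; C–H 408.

Bonds broken (reactants):
  C–C: 2 × 343 = 686
  C–H: 12 × 408 = 4896
  O=O: 7 × 492 = 3444
  Σ(broken) = 9026 kJ
Bonds formed (products):
  C=O: 8 × 809 = 6472
  O–H: 12 × 469 = 5628
  Σ(formed) = 12100 kJ
ΔH = Σ(broken) − Σ(formed) = 9026 − 12100 = −3074 kJ

ΔH ≈ −3074 kJ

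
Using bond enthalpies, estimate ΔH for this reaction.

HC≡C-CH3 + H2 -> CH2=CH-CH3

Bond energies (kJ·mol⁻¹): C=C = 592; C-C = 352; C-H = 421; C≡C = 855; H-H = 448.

ΔH ≈ −131 kJ

Bonds broken (reactants):
  C≡C: 1 × 855 = 855
  C-C: 1 × 352 = 352
  C-H: 4 × 421 = 1684
  H-H: 1 × 448 = 448
  Σ(broken) = 3339 kJ
Bonds formed (products):
  C-C: 1 × 352 = 352
  C-H: 6 × 421 = 2526
  C=C: 1 × 592 = 592
  Σ(formed) = 3470 kJ
ΔH = Σ(broken) − Σ(formed) = 3339 − 3470 = −131 kJ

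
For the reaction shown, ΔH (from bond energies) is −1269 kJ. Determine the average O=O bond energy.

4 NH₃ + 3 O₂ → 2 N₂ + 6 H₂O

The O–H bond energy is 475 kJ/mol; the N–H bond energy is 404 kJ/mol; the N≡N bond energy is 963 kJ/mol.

D(O=O) ≈ 503 kJ/mol

Let D be the O=O bond energy.
Σ(broken) = 12×404 + 3×D = 4848 + 3D
Σ(formed) = 2×963 + 12×475 = 7626
ΔH = Σ(broken) − Σ(formed) = (4848 + 3D) − (7626) = −2778 + 3D
Setting this equal to −1269 kJ gives 3D = 1509, so D = 503 kJ/mol.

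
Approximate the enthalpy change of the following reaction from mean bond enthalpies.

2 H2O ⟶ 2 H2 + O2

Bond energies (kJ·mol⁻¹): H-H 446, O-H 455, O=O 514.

ΔH ≈ +414 kJ

Bonds broken (reactants):
  O-H: 4 × 455 = 1820
  Σ(broken) = 1820 kJ
Bonds formed (products):
  H-H: 2 × 446 = 892
  O=O: 1 × 514 = 514
  Σ(formed) = 1406 kJ
ΔH = Σ(broken) − Σ(formed) = 1820 − 1406 = +414 kJ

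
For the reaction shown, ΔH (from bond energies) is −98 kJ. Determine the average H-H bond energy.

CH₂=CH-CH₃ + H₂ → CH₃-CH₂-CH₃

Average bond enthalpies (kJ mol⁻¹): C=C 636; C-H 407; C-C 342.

D(H-H) ≈ 422 kJ/mol

Let D be the H-H bond energy.
Σ(broken) = 1×342 + 6×407 + 1×636 + 1×D = 3420 + D
Σ(formed) = 2×342 + 8×407 = 3940
ΔH = Σ(broken) − Σ(formed) = (3420 + D) − (3940) = −520 + D
Setting this equal to −98 kJ gives D = 422 kJ/mol.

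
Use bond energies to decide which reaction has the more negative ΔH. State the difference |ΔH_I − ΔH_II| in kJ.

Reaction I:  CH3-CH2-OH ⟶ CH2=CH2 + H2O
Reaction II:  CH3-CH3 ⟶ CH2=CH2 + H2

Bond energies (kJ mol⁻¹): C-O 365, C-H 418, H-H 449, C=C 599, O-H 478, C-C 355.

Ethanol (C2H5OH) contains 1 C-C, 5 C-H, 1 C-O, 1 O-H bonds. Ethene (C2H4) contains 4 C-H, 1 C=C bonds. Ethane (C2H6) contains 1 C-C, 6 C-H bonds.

Reaction I:
  Bonds broken (reactants):
    C-C: 1 × 355 = 355
    C-H: 5 × 418 = 2090
    C-O: 1 × 365 = 365
    O-H: 1 × 478 = 478
    Σ(broken) = 3288 kJ
  Bonds formed (products):
    C-H: 4 × 418 = 1672
    C=C: 1 × 599 = 599
    O-H: 2 × 478 = 956
    Σ(formed) = 3227 kJ
  ΔH_I = 3288 − 3227 = +61 kJ
Reaction II:
  Bonds broken (reactants):
    C-C: 1 × 355 = 355
    C-H: 6 × 418 = 2508
    Σ(broken) = 2863 kJ
  Bonds formed (products):
    C-H: 4 × 418 = 1672
    C=C: 1 × 599 = 599
    H-H: 1 × 449 = 449
    Σ(formed) = 2720 kJ
  ΔH_II = 2863 − 2720 = +143 kJ
ΔH_I − ΔH_II = −82 kJ, so reaction I has the more negative ΔH; |ΔH_I − ΔH_II| = 82 kJ.

Reaction I, by 82 kJ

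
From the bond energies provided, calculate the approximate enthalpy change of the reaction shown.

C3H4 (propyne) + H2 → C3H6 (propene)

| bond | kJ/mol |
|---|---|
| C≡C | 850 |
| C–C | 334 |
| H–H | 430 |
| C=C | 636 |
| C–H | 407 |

ΔH ≈ −170 kJ

Bonds broken (reactants):
  C≡C: 1 × 850 = 850
  C–C: 1 × 334 = 334
  C–H: 4 × 407 = 1628
  H–H: 1 × 430 = 430
  Σ(broken) = 3242 kJ
Bonds formed (products):
  C–C: 1 × 334 = 334
  C–H: 6 × 407 = 2442
  C=C: 1 × 636 = 636
  Σ(formed) = 3412 kJ
ΔH = Σ(broken) − Σ(formed) = 3242 − 3412 = −170 kJ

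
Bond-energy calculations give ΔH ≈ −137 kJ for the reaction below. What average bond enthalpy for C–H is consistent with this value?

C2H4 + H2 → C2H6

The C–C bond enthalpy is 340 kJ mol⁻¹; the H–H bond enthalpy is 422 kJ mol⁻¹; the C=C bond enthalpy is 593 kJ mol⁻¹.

D(C–H) ≈ 406 kJ/mol

Let D be the C–H bond energy.
Σ(broken) = 4×D + 1×593 + 1×422 = 1015 + 4D
Σ(formed) = 1×340 + 6×D = 340 + 6D
ΔH = Σ(broken) − Σ(formed) = (1015 + 4D) − (340 + 6D) = +675 − 2D
Setting this equal to −137 kJ gives 2D = 812, so D = 406 kJ/mol.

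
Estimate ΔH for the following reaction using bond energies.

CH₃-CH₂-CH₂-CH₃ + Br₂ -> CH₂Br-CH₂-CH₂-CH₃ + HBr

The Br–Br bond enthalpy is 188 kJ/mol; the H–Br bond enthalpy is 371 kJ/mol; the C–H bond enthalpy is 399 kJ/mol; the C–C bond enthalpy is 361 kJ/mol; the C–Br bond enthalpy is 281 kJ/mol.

ΔH ≈ −65 kJ

Bonds broken (reactants):
  Br–Br: 1 × 188 = 188
  C–C: 3 × 361 = 1083
  C–H: 10 × 399 = 3990
  Σ(broken) = 5261 kJ
Bonds formed (products):
  C–Br: 1 × 281 = 281
  C–C: 3 × 361 = 1083
  C–H: 9 × 399 = 3591
  H–Br: 1 × 371 = 371
  Σ(formed) = 5326 kJ
ΔH = Σ(broken) − Σ(formed) = 5261 − 5326 = −65 kJ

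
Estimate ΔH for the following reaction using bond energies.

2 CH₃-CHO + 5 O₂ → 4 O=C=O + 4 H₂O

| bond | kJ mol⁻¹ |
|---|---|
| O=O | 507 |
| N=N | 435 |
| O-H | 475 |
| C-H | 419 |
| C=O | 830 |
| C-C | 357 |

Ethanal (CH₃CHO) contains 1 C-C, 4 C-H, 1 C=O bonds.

ΔH ≈ −2179 kJ

Bonds broken (reactants):
  C-C: 2 × 357 = 714
  C-H: 8 × 419 = 3352
  C=O: 2 × 830 = 1660
  O=O: 5 × 507 = 2535
  Σ(broken) = 8261 kJ
Bonds formed (products):
  C=O: 8 × 830 = 6640
  O-H: 8 × 475 = 3800
  Σ(formed) = 10440 kJ
ΔH = Σ(broken) − Σ(formed) = 8261 − 10440 = −2179 kJ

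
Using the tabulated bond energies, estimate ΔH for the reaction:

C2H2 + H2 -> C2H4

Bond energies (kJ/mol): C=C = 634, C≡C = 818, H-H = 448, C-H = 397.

ΔH ≈ −162 kJ

Bonds broken (reactants):
  C≡C: 1 × 818 = 818
  C-H: 2 × 397 = 794
  H-H: 1 × 448 = 448
  Σ(broken) = 2060 kJ
Bonds formed (products):
  C-H: 4 × 397 = 1588
  C=C: 1 × 634 = 634
  Σ(formed) = 2222 kJ
ΔH = Σ(broken) − Σ(formed) = 2060 − 2222 = −162 kJ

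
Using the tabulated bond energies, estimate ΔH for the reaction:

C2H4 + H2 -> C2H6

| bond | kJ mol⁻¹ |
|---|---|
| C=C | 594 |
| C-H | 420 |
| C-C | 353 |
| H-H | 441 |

ΔH ≈ −158 kJ

Bonds broken (reactants):
  C-H: 4 × 420 = 1680
  C=C: 1 × 594 = 594
  H-H: 1 × 441 = 441
  Σ(broken) = 2715 kJ
Bonds formed (products):
  C-C: 1 × 353 = 353
  C-H: 6 × 420 = 2520
  Σ(formed) = 2873 kJ
ΔH = Σ(broken) − Σ(formed) = 2715 − 2873 = −158 kJ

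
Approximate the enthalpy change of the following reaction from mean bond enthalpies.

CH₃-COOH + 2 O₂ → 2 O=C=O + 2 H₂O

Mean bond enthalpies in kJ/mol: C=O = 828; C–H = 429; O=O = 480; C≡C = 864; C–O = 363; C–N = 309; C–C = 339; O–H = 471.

ΔH ≈ −948 kJ

Bonds broken (reactants):
  C–C: 1 × 339 = 339
  C–H: 3 × 429 = 1287
  C–O: 1 × 363 = 363
  C=O: 1 × 828 = 828
  O–H: 1 × 471 = 471
  O=O: 2 × 480 = 960
  Σ(broken) = 4248 kJ
Bonds formed (products):
  C=O: 4 × 828 = 3312
  O–H: 4 × 471 = 1884
  Σ(formed) = 5196 kJ
ΔH = Σ(broken) − Σ(formed) = 4248 − 5196 = −948 kJ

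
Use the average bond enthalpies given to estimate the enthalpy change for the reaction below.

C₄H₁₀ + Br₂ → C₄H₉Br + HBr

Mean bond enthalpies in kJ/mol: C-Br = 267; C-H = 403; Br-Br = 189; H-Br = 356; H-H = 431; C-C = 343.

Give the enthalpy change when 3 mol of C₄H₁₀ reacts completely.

Bonds broken (reactants):
  Br-Br: 1 × 189 = 189
  C-C: 3 × 343 = 1029
  C-H: 10 × 403 = 4030
  Σ(broken) = 5248 kJ
Bonds formed (products):
  C-Br: 1 × 267 = 267
  C-C: 3 × 343 = 1029
  C-H: 9 × 403 = 3627
  H-Br: 1 × 356 = 356
  Σ(formed) = 5279 kJ
ΔH = Σ(broken) − Σ(formed) = 5248 − 5279 = −31 kJ
For 3× the reaction as written: 3 × (−31) = −93 kJ

ΔH = −93 kJ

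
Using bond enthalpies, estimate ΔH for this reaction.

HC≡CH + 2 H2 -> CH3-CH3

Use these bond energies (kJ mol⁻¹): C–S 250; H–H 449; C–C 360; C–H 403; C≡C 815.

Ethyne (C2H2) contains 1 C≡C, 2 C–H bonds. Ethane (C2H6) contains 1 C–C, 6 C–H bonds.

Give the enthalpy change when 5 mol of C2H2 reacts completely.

Bonds broken (reactants):
  C≡C: 1 × 815 = 815
  C–H: 2 × 403 = 806
  H–H: 2 × 449 = 898
  Σ(broken) = 2519 kJ
Bonds formed (products):
  C–C: 1 × 360 = 360
  C–H: 6 × 403 = 2418
  Σ(formed) = 2778 kJ
ΔH = Σ(broken) − Σ(formed) = 2519 − 2778 = −259 kJ
For 5× the reaction as written: 5 × (−259) = −1295 kJ

ΔH = −1295 kJ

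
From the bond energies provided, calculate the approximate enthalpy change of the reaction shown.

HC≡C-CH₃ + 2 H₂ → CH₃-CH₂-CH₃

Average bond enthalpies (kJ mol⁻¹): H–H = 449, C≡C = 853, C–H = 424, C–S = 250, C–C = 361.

ΔH ≈ −306 kJ

Bonds broken (reactants):
  C≡C: 1 × 853 = 853
  C–C: 1 × 361 = 361
  C–H: 4 × 424 = 1696
  H–H: 2 × 449 = 898
  Σ(broken) = 3808 kJ
Bonds formed (products):
  C–C: 2 × 361 = 722
  C–H: 8 × 424 = 3392
  Σ(formed) = 4114 kJ
ΔH = Σ(broken) − Σ(formed) = 3808 − 4114 = −306 kJ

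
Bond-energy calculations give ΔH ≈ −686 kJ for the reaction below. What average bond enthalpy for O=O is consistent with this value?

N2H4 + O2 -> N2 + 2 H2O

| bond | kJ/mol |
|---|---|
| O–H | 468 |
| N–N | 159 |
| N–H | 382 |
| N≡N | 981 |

Let D be the O=O bond energy.
Σ(broken) = 4×382 + 1×159 + 1×D = 1687 + D
Σ(formed) = 1×981 + 4×468 = 2853
ΔH = Σ(broken) − Σ(formed) = (1687 + D) − (2853) = −1166 + D
Setting this equal to −686 kJ gives D = 480 kJ/mol.

D(O=O) ≈ 480 kJ/mol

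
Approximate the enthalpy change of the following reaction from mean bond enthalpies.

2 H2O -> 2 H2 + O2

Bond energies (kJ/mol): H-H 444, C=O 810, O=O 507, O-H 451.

ΔH ≈ +409 kJ

Bonds broken (reactants):
  O-H: 4 × 451 = 1804
  Σ(broken) = 1804 kJ
Bonds formed (products):
  H-H: 2 × 444 = 888
  O=O: 1 × 507 = 507
  Σ(formed) = 1395 kJ
ΔH = Σ(broken) − Σ(formed) = 1804 − 1395 = +409 kJ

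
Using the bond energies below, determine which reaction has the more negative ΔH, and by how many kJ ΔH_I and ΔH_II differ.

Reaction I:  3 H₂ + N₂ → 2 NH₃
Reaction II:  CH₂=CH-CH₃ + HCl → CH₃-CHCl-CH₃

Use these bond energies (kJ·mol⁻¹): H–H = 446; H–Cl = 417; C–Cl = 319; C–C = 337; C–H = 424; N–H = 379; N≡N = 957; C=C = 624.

Reaction I:
  Bonds broken (reactants):
    H–H: 3 × 446 = 1338
    N≡N: 1 × 957 = 957
    Σ(broken) = 2295 kJ
  Bonds formed (products):
    N–H: 6 × 379 = 2274
    Σ(formed) = 2274 kJ
  ΔH_I = 2295 − 2274 = +21 kJ
Reaction II:
  Bonds broken (reactants):
    C–C: 1 × 337 = 337
    C–H: 6 × 424 = 2544
    C=C: 1 × 624 = 624
    H–Cl: 1 × 417 = 417
    Σ(broken) = 3922 kJ
  Bonds formed (products):
    C–C: 2 × 337 = 674
    C–Cl: 1 × 319 = 319
    C–H: 7 × 424 = 2968
    Σ(formed) = 3961 kJ
  ΔH_II = 3922 − 3961 = −39 kJ
ΔH_I − ΔH_II = +60 kJ, so reaction II has the more negative ΔH; |ΔH_I − ΔH_II| = 60 kJ.

Reaction II, by 60 kJ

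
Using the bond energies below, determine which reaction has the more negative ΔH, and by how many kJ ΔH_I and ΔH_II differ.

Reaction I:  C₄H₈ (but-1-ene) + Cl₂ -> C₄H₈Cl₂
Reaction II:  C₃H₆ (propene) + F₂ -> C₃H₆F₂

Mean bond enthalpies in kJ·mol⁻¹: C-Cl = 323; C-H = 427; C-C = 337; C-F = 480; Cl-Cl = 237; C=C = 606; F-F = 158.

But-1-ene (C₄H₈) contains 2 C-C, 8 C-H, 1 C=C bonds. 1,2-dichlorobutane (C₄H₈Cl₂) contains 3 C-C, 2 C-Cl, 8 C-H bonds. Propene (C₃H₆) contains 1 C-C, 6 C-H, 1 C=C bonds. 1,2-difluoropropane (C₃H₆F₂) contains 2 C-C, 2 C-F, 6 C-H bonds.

Reaction I:
  Bonds broken (reactants):
    C-C: 2 × 337 = 674
    C-H: 8 × 427 = 3416
    C=C: 1 × 606 = 606
    Cl-Cl: 1 × 237 = 237
    Σ(broken) = 4933 kJ
  Bonds formed (products):
    C-C: 3 × 337 = 1011
    C-Cl: 2 × 323 = 646
    C-H: 8 × 427 = 3416
    Σ(formed) = 5073 kJ
  ΔH_I = 4933 − 5073 = −140 kJ
Reaction II:
  Bonds broken (reactants):
    C-C: 1 × 337 = 337
    C-H: 6 × 427 = 2562
    C=C: 1 × 606 = 606
    F-F: 1 × 158 = 158
    Σ(broken) = 3663 kJ
  Bonds formed (products):
    C-C: 2 × 337 = 674
    C-F: 2 × 480 = 960
    C-H: 6 × 427 = 2562
    Σ(formed) = 4196 kJ
  ΔH_II = 3663 − 4196 = −533 kJ
ΔH_I − ΔH_II = +393 kJ, so reaction II has the more negative ΔH; |ΔH_I − ΔH_II| = 393 kJ.

Reaction II, by 393 kJ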